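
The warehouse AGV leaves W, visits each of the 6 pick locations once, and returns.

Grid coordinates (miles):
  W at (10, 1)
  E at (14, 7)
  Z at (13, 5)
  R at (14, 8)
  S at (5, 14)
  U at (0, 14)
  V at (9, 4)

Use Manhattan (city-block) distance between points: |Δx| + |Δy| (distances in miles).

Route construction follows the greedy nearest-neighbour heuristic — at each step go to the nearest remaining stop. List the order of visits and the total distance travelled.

W → [V:4 / Z:7 / E:10 / R:11 / S:18 / U:23] → V (4)
V → [Z:5 / E:8 / R:9 / S:14 / U:19] → Z (5)
Z → [E:3 / R:4 / S:17 / U:22] → E (3)
E → [R:1 / S:16 / U:21] → R (1)
R → [S:15 / U:20] → S (15)
S → [U:5] → U (5)
Return U→W: 23.
Total = 4 + 5 + 3 + 1 + 15 + 5 + 23 = 56.

56 miles along W → V → Z → E → R → S → U → W.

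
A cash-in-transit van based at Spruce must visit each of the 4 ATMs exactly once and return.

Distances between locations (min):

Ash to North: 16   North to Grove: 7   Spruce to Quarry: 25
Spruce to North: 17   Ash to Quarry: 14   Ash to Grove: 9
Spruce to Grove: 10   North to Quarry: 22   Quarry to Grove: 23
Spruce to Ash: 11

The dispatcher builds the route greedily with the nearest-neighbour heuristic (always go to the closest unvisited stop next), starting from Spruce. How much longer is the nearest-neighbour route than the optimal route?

8 min longer than the optimal tour.

Spruce: Grove=10, Ash=11, North=17, Quarry=25 ⇒ Grove
Grove: North=7, Ash=9, Quarry=23 ⇒ North
North: Ash=16, Quarry=22 ⇒ Ash
Ash: Quarry=14 ⇒ Quarry
NN route Spruce → Grove → North → Ash → Quarry → Spruce costs 72.
Optimal: Spruce → Ash → Quarry → North → Grove → Spruce costs 64 (by enumerating all 12 distinct tours).
Excess = 72 − 64 = 8.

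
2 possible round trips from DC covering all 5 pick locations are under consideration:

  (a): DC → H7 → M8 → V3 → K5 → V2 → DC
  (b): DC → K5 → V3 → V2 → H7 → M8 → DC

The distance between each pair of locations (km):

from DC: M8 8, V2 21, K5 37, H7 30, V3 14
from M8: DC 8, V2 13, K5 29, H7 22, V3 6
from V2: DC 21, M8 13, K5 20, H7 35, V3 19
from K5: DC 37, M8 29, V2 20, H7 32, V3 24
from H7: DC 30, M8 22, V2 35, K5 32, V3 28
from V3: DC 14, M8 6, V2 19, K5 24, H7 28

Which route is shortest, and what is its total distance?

Shortest is (a), total 123 km.

(a): 30 + 22 + 6 + 24 + 20 + 21 = 123
(b): 37 + 24 + 19 + 35 + 22 + 8 = 145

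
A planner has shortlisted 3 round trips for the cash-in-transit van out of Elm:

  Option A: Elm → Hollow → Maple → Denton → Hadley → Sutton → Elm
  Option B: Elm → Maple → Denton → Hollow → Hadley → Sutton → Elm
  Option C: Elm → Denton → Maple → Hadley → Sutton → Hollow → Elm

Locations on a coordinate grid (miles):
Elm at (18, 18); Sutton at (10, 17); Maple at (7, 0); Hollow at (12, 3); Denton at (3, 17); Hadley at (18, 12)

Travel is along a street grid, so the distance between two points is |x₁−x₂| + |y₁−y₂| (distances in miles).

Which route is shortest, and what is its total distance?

92 miles — Option A is the shortest.

Option A: 21 + 8 + 21 + 20 + 13 + 9 = 92
Option B: 29 + 21 + 23 + 15 + 13 + 9 = 110
Option C: 16 + 21 + 23 + 13 + 16 + 21 = 110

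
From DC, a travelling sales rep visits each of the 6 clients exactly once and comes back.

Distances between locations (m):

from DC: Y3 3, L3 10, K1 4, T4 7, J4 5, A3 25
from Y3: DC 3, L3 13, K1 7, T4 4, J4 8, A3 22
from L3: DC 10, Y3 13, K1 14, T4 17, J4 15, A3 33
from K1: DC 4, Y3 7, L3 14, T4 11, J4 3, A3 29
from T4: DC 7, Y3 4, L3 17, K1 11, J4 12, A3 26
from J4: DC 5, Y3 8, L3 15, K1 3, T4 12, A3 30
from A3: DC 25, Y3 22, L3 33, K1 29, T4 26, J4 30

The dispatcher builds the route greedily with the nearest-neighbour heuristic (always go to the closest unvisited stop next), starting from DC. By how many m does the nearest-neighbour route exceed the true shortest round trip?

From DC: Y3=3, K1=4, J4=5, T4=7, L3=10, A3=25 → choose Y3 (3).
From Y3: T4=4, K1=7, J4=8, L3=13, A3=22 → choose T4 (4).
From T4: K1=11, J4=12, L3=17, A3=26 → choose K1 (11).
From K1: J4=3, L3=14, A3=29 → choose J4 (3).
From J4: L3=15, A3=30 → choose L3 (15).
From L3: A3=33 → choose A3 (33).
NN route DC → Y3 → T4 → K1 → J4 → L3 → A3 → DC costs 94.
Optimal: DC → Y3 → T4 → A3 → L3 → K1 → J4 → DC costs 88 (by enumerating all 360 distinct tours).
Excess = 94 − 88 = 6.

Excess over optimum: 6 m.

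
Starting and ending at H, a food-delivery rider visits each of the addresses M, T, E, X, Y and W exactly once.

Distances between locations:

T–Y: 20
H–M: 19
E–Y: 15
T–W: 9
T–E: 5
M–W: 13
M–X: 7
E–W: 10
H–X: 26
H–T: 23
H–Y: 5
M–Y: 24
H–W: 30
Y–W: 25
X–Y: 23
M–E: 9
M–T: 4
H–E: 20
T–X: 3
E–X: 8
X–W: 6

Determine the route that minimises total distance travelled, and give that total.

With 6 stops there are 6!/2 = 360 distinct round trips (a route and its reverse cost the same).
H → M → T → E → X → Y → W → H: 19+4+5+8+23+25+30 = 114
H → M → T → E → X → W → Y → H: 19+4+5+8+6+25+5 = 72
H → M → T → E → Y → X → W → H: 19+4+5+15+23+6+30 = 102
H → M → T → E → Y → W → X → H: 19+4+5+15+25+6+26 = 100
H → M → T → E → W → X → Y → H: 19+4+5+10+6+23+5 = 72
H → M → T → E → W → Y → X → H: 19+4+5+10+25+23+26 = 112
H → M → T → X → E → Y → W → H: 19+4+3+8+15+25+30 = 104
H → M → T → X → E → W → Y → H: 19+4+3+8+10+25+5 = 74
… (352 more)
H → M → T → X → W → E → Y → H: 19+4+3+6+10+15+5 = 62  ← best
The minimum is 62.
One optimal route: H → M → T → X → W → E → Y → H (or its reverse).

Shortest round trip = 62.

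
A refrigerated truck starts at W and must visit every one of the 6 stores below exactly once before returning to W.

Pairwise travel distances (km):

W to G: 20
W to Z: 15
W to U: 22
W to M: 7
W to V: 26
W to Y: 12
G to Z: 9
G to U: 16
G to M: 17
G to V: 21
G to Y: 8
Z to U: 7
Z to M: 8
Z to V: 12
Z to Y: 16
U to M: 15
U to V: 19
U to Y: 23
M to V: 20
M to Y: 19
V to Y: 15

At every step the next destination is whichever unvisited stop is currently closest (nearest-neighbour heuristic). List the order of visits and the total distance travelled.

At W the remaining stops are M 7, Y 12, Z 15, G 20, U 22, V 26; go to M.
At M the remaining stops are Z 8, U 15, G 17, Y 19, V 20; go to Z.
At Z the remaining stops are U 7, G 9, V 12, Y 16; go to U.
At U the remaining stops are G 16, V 19, Y 23; go to G.
At G the remaining stops are Y 8, V 21; go to Y.
At Y the remaining stops are V 15; go to V.
Return V→W: 26.
Total = 7 + 8 + 7 + 16 + 8 + 15 + 26 = 87.

Nearest-neighbour total = 87 km; route W → M → Z → U → G → Y → V → W.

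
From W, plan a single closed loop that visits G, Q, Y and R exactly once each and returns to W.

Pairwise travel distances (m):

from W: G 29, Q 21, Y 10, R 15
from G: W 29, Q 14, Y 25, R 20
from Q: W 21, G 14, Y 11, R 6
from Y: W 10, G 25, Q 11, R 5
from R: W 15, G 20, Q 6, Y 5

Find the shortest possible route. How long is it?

With 4 stops there are 4!/2 = 12 distinct round trips (a route and its reverse cost the same).
W-G-Q-Y-R-W: 29+14+11+5+15 = 74
W-G-Q-R-Y-W: 29+14+6+5+10 = 64
W-G-Y-Q-R-W: 29+25+11+6+15 = 86
W-G-Y-R-Q-W: 29+25+5+6+21 = 86
W-G-R-Q-Y-W: 29+20+6+11+10 = 76
W-G-R-Y-Q-W: 29+20+5+11+21 = 86
W-Q-G-Y-R-W: 21+14+25+5+15 = 80
W-Q-G-R-Y-W: 21+14+20+5+10 = 70
W-Q-Y-G-R-W: 21+11+25+20+15 = 92
W-Q-R-G-Y-W: 21+6+20+25+10 = 82
W-Y-G-Q-R-W: 10+25+14+6+15 = 70
W-Y-Q-G-R-W: 10+11+14+20+15 = 70
The minimum is 64.
One optimal route: W → G → Q → R → Y → W (or its reverse).

Minimum total distance: 64 m.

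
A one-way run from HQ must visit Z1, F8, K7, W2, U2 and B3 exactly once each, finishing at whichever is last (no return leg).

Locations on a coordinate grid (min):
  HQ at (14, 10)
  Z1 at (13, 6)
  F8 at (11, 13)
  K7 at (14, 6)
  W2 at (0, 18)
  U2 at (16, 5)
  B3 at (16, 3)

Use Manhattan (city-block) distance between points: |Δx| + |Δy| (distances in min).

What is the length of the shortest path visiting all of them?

40 min — the minimum one-way total.

There are 6! = 720 possible orderings.
HQ - Z1 - F8 - K7 - W2 - U2 - B3: 5+9+10+26+29+2 = 81
HQ - Z1 - F8 - K7 - W2 - B3 - U2: 5+9+10+26+31+2 = 83
HQ - Z1 - F8 - K7 - U2 - W2 - B3: 5+9+10+3+29+31 = 87
HQ - Z1 - F8 - K7 - U2 - B3 - W2: 5+9+10+3+2+31 = 60
HQ - Z1 - F8 - K7 - B3 - W2 - U2: 5+9+10+5+31+29 = 89
HQ - Z1 - F8 - K7 - B3 - U2 - W2: 5+9+10+5+2+29 = 60
HQ - Z1 - F8 - W2 - K7 - U2 - B3: 5+9+16+26+3+2 = 61
HQ - Z1 - F8 - W2 - K7 - B3 - U2: 5+9+16+26+5+2 = 63
… (712 more)
HQ - K7 - U2 - B3 - Z1 - F8 - W2: 4+3+2+6+9+16 = 40  ← best
The minimum is 40.
One shortest path: HQ → K7 → U2 → B3 → Z1 → F8 → W2.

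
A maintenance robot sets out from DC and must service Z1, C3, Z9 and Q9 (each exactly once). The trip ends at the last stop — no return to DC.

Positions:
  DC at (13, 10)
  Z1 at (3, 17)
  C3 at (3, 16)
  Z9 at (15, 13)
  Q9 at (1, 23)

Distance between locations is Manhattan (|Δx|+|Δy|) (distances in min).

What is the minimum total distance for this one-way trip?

Minimum one-way distance = 29 min.

There are 4! = 24 possible orderings.
DC → Z1 → C3 → Z9 → Q9: 17+1+15+24 = 57
DC → Z1 → C3 → Q9 → Z9: 17+1+9+24 = 51
DC → Z1 → Z9 → C3 → Q9: 17+16+15+9 = 57
DC → Z1 → Z9 → Q9 → C3: 17+16+24+9 = 66
DC → Z1 → Q9 → C3 → Z9: 17+8+9+15 = 49
DC → Z1 → Q9 → Z9 → C3: 17+8+24+15 = 64
DC → C3 → Z1 → Z9 → Q9: 16+1+16+24 = 57
DC → C3 → Z1 → Q9 → Z9: 16+1+8+24 = 49
DC → C3 → Z9 → Z1 → Q9: 16+15+16+8 = 55
DC → C3 → Z9 → Q9 → Z1: 16+15+24+8 = 63
DC → C3 → Q9 → Z1 → Z9: 16+9+8+16 = 49
DC → C3 → Q9 → Z9 → Z1: 16+9+24+16 = 65
DC → Z9 → Z1 → C3 → Q9: 5+16+1+9 = 31
DC → Z9 → Z1 → Q9 → C3: 5+16+8+9 = 38
… (10 more)
DC → Z9 → C3 → Z1 → Q9: 5+15+1+8 = 29  ← best
The minimum is 29.
One shortest path: DC → Z9 → C3 → Z1 → Q9.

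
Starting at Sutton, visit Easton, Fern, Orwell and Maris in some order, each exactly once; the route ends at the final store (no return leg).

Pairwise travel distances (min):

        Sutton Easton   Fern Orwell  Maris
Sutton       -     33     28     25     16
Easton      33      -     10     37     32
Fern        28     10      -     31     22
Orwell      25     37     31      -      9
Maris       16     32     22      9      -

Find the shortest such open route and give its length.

There are 4! = 24 possible orderings.
Sutton → Easton → Fern → Orwell → Maris: 33+10+31+9 = 83
Sutton → Easton → Fern → Maris → Orwell: 33+10+22+9 = 74
Sutton → Easton → Orwell → Fern → Maris: 33+37+31+22 = 123
Sutton → Easton → Orwell → Maris → Fern: 33+37+9+22 = 101
Sutton → Easton → Maris → Fern → Orwell: 33+32+22+31 = 118
Sutton → Easton → Maris → Orwell → Fern: 33+32+9+31 = 105
Sutton → Fern → Easton → Orwell → Maris: 28+10+37+9 = 84
Sutton → Fern → Easton → Maris → Orwell: 28+10+32+9 = 79
Sutton → Fern → Orwell → Easton → Maris: 28+31+37+32 = 128
Sutton → Fern → Orwell → Maris → Easton: 28+31+9+32 = 100
Sutton → Fern → Maris → Easton → Orwell: 28+22+32+37 = 119
Sutton → Fern → Maris → Orwell → Easton: 28+22+9+37 = 96
Sutton → Orwell → Easton → Fern → Maris: 25+37+10+22 = 94
Sutton → Orwell → Easton → Maris → Fern: 25+37+32+22 = 116
… (10 more)
Sutton → Orwell → Maris → Fern → Easton: 25+9+22+10 = 66  ← best
The minimum is 66.
One shortest path: Sutton → Orwell → Maris → Fern → Easton.

Shortest open route: 66 min.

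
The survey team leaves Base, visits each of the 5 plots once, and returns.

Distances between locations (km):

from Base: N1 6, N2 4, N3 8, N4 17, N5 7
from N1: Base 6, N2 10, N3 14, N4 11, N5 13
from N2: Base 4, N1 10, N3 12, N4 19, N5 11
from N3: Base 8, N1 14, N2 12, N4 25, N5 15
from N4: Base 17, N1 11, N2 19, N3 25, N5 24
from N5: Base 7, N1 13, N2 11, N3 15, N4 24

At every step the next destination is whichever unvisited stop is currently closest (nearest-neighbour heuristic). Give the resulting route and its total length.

Base → [N2:4 / N1:6 / N5:7 / N3:8 / N4:17] → N2 (4)
N2 → [N1:10 / N5:11 / N3:12 / N4:19] → N1 (10)
N1 → [N4:11 / N5:13 / N3:14] → N4 (11)
N4 → [N5:24 / N3:25] → N5 (24)
N5 → [N3:15] → N3 (15)
Return N3→Base: 8.
Total = 4 + 10 + 11 + 24 + 15 + 8 = 72.

Total distance 72 km via the nearest-neighbour route Base → N2 → N1 → N4 → N5 → N3 → Base.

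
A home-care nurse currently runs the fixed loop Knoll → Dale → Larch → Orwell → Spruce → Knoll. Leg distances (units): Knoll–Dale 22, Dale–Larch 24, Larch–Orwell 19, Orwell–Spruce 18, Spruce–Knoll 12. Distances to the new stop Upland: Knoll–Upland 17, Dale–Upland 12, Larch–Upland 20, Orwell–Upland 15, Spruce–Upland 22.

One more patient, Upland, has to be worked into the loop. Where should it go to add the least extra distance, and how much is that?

Adding 7 by placing Upland on the Knoll–Dale leg.

Insertion cost between consecutive stops i–j is d(i,Upland) + d(Upland,j) − d(i,j):
  between Knoll and Dale: 17 + 12 − 22 = 7
  between Dale and Larch: 12 + 20 − 24 = 8
  between Larch and Orwell: 20 + 15 − 19 = 16
  between Orwell and Spruce: 15 + 22 − 18 = 19
  between Spruce and Knoll: 22 + 17 − 12 = 27
Cheapest insertion is between Knoll and Dale, adding 7.
New total = 95 + 7 = 102.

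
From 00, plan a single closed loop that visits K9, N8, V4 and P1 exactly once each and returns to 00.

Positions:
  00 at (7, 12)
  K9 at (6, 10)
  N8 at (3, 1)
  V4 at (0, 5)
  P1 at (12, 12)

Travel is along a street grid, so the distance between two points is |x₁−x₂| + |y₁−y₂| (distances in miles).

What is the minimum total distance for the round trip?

Shortest round trip = 46 miles.

With 4 stops there are 4!/2 = 12 distinct round trips (a route and its reverse cost the same).
00→K9→N8→V4→P1→00: 3+12+7+19+5 = 46
00→K9→N8→P1→V4→00: 3+12+20+19+14 = 68
00→K9→V4→N8→P1→00: 3+11+7+20+5 = 46
00→K9→V4→P1→N8→00: 3+11+19+20+15 = 68
00→K9→P1→N8→V4→00: 3+8+20+7+14 = 52
00→K9→P1→V4→N8→00: 3+8+19+7+15 = 52
00→N8→K9→V4→P1→00: 15+12+11+19+5 = 62
00→N8→K9→P1→V4→00: 15+12+8+19+14 = 68
00→N8→V4→K9→P1→00: 15+7+11+8+5 = 46
00→N8→P1→K9→V4→00: 15+20+8+11+14 = 68
00→V4→K9→N8→P1→00: 14+11+12+20+5 = 62
00→V4→N8→K9→P1→00: 14+7+12+8+5 = 46
The minimum is 46.
One optimal route: 00 → K9 → N8 → V4 → P1 → 00 (or its reverse).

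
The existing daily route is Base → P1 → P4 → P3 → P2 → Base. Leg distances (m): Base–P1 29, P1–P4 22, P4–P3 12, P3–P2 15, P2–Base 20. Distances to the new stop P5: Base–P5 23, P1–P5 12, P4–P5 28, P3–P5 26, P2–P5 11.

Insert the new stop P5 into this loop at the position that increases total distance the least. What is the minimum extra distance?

Insertion cost between consecutive stops i–j is d(i,P5) + d(P5,j) − d(i,j):
  between Base and P1: 23 + 12 − 29 = 6
  between P1 and P4: 12 + 28 − 22 = 18
  between P4 and P3: 28 + 26 − 12 = 42
  between P3 and P2: 26 + 11 − 15 = 22
  between P2 and Base: 11 + 23 − 20 = 14
Cheapest insertion is between Base and P1, adding 6.
New total = 98 + 6 = 104.

+6 m — insert P5 between Base and P1.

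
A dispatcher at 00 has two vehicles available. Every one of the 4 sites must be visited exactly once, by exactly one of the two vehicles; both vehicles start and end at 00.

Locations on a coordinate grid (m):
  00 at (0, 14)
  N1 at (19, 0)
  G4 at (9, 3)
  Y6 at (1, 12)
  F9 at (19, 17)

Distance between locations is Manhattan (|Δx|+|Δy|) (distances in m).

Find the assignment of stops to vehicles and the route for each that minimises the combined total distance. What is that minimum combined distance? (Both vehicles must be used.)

Try each way of splitting the stops between the two vehicles (each non-empty) and, for each split, find the best tour for each vehicle:
  {N1} + {G4, Y6, F9}: 66 + 66 = 132
  {G4} + {N1, Y6, F9}: 40 + 72 = 112
  {N1, G4} + {Y6, F9}: 66 + 48 = 114
  {Y6} + {N1, G4, F9}: 6 + 72 = 78
  {N1, Y6} + {G4, F9}: 66 + 66 = 132
  {G4, Y6} + {N1, F9}: 40 + 72 = 112
  … (7 splits in total)
Best: vehicle 1 00 → Y6 → 00 = 6; vehicle 2 00 → G4 → N1 → F9 → 00 = 72; combined 78.

Minimum combined distance: 78 m.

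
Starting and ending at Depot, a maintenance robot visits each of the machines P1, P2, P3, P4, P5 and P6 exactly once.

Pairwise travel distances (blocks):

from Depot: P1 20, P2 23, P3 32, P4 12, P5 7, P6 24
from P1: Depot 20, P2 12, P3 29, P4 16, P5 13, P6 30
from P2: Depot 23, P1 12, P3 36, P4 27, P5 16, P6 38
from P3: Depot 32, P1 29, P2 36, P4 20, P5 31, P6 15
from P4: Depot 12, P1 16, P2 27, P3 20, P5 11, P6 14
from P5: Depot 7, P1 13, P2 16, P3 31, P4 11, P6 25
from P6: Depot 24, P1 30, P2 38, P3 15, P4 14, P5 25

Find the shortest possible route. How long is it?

Shortest round trip = 105 blocks.

Depot→P1→P2→P3→P4→P5→P6→Depot: 20+12+36+20+11+25+24 = 148
Depot→P1→P2→P3→P4→P6→P5→Depot: 20+12+36+20+14+25+7 = 134
Depot→P1→P2→P3→P5→P4→P6→Depot: 20+12+36+31+11+14+24 = 148
Depot→P1→P2→P3→P5→P6→P4→Depot: 20+12+36+31+25+14+12 = 150
Depot→P1→P2→P3→P6→P4→P5→Depot: 20+12+36+15+14+11+7 = 115
Depot→P1→P2→P3→P6→P5→P4→Depot: 20+12+36+15+25+11+12 = 131
Depot→P1→P2→P4→P3→P5→P6→Depot: 20+12+27+20+31+25+24 = 159
Depot→P1→P2→P4→P3→P6→P5→Depot: 20+12+27+20+15+25+7 = 126
… (352 more)
Depot→P4→P6→P3→P1→P2→P5→Depot: 12+14+15+29+12+16+7 = 105  ← best
The minimum is 105.
One optimal route: Depot → P4 → P6 → P3 → P1 → P2 → P5 → Depot (or its reverse).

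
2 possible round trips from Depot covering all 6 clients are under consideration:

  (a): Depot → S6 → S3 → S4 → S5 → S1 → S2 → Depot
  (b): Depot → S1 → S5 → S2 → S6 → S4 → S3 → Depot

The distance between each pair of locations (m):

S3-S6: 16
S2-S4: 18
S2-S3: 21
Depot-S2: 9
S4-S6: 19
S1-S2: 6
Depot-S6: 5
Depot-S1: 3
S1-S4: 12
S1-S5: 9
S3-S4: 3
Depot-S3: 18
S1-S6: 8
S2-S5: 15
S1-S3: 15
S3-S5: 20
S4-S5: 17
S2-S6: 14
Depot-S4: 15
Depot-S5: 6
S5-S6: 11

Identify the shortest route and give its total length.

Shortest is (a), total 65 m.

(a): 5 + 16 + 3 + 17 + 9 + 6 + 9 = 65
(b): 3 + 9 + 15 + 14 + 19 + 3 + 18 = 81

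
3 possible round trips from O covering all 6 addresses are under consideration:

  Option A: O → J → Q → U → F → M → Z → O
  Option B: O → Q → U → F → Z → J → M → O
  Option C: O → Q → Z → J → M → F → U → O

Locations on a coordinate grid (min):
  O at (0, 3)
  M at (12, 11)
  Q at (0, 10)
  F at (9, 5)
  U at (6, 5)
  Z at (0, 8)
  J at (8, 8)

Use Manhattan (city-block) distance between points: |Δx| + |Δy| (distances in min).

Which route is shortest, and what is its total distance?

Option A: 13 + 10 + 11 + 3 + 9 + 15 + 5 = 66
Option B: 7 + 11 + 3 + 12 + 8 + 7 + 20 = 68
Option C: 7 + 2 + 8 + 7 + 9 + 3 + 8 = 44

Shortest is Option C, total 44 min.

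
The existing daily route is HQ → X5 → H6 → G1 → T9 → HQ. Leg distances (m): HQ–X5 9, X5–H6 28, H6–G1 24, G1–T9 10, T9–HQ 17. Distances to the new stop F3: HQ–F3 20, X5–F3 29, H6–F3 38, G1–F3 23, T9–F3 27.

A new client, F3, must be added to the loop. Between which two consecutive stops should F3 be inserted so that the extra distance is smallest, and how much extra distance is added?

Insertion cost between consecutive stops i–j is d(i,F3) + d(F3,j) − d(i,j):
  between HQ and X5: 20 + 29 − 9 = 40
  between X5 and H6: 29 + 38 − 28 = 39
  between H6 and G1: 38 + 23 − 24 = 37
  between G1 and T9: 23 + 27 − 10 = 40
  between T9 and HQ: 27 + 20 − 17 = 30
Cheapest insertion is between T9 and HQ, adding 30.
New total = 88 + 30 = 118.

Minimum extra distance: 30 m, inserting F3 between T9 and HQ.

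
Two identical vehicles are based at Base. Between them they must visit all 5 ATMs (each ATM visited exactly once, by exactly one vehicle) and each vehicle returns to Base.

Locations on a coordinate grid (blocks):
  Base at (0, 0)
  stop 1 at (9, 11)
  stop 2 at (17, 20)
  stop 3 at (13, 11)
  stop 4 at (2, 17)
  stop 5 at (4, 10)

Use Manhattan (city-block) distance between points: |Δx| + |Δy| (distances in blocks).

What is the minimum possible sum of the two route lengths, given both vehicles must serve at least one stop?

102 blocks — the smallest possible combined total.

There are 2^4 − 1 = 15 ways to divide the 5 stops into two non-empty groups. For each, the best each vehicle can do is its own shortest tour through its group:
  {stop 1} + {stop 2, stop 3, stop 4, stop 5}: 40 + 74 = 114
  {stop 2} + {stop 1, stop 3, stop 4, stop 5}: 74 + 60 = 134
  {stop 1, stop 2} + {stop 3, stop 4, stop 5}: 74 + 60 = 134
  {stop 3} + {stop 1, stop 2, stop 4, stop 5}: 48 + 74 = 122
  {stop 1, stop 3} + {stop 2, stop 4, stop 5}: 48 + 74 = 122
  {stop 2, stop 3} + {stop 1, stop 4, stop 5}: 74 + 52 = 126
  … (15 splits in total)
  {stop 1, stop 2, stop 3, stop 4} + {stop 5}: 74 + 28 = 102  ← best
Best: vehicle 1 Base → stop 1 → stop 3 → stop 2 → stop 4 → Base = 74; vehicle 2 Base → stop 5 → Base = 28; combined 102.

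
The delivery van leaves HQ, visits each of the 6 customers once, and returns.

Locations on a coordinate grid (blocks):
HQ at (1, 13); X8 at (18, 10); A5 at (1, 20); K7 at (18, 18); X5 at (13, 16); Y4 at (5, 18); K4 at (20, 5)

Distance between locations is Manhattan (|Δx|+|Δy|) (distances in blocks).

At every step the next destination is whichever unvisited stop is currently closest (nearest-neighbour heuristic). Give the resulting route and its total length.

HQ → [A5:7 / Y4:9 / X5:15 / X8:20 / K7:22 / K4:27] → A5 (7)
A5 → [Y4:6 / X5:16 / K7:19 / X8:27 / K4:34] → Y4 (6)
Y4 → [X5:10 / K7:13 / X8:21 / K4:28] → X5 (10)
X5 → [K7:7 / X8:11 / K4:18] → K7 (7)
K7 → [X8:8 / K4:15] → X8 (8)
X8 → [K4:7] → K4 (7)
Return K4→HQ: 27.
Total = 7 + 6 + 10 + 7 + 8 + 7 + 27 = 72.

Total distance 72 blocks via the nearest-neighbour route HQ → A5 → Y4 → X5 → K7 → X8 → K4 → HQ.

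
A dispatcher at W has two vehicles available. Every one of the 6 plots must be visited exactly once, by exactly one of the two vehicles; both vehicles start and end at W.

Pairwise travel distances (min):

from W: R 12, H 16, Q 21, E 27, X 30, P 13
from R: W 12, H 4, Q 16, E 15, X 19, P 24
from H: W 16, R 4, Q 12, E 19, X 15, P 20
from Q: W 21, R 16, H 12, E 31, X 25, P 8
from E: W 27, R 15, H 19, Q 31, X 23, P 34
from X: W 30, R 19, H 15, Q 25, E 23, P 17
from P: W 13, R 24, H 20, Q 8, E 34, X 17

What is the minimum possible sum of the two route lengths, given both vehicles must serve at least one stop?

122 min — the smallest possible combined total.

There are 2^5 − 1 = 31 ways to divide the 6 stops into two non-empty groups. For each, the best each vehicle can do is its own shortest tour through its group:
  {R} + {H, Q, E, X, P}: 24 + 98 = 122
  {H} + {R, Q, E, X, P}: 32 + 96 = 128
  {R, H} + {Q, E, X, P}: 32 + 96 = 128
  {Q} + {R, H, E, X, P}: 42 + 88 = 130
  {R, Q} + {H, E, X, P}: 49 + 88 = 137
  {H, Q} + {R, E, X, P}: 49 + 80 = 129
  … (31 splits in total)
Best: vehicle 1 W → R → W = 24; vehicle 2 W → E → X → H → Q → P → W = 98; combined 122.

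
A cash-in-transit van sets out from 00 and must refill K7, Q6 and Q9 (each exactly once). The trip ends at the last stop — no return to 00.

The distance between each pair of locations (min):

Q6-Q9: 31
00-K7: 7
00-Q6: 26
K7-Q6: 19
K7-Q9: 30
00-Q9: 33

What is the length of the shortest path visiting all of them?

There are 3! = 6 possible orderings.
00 - K7 - Q6 - Q9: 7+19+31 = 57
00 - K7 - Q9 - Q6: 7+30+31 = 68
00 - Q6 - K7 - Q9: 26+19+30 = 75
00 - Q6 - Q9 - K7: 26+31+30 = 87
00 - Q9 - K7 - Q6: 33+30+19 = 82
00 - Q9 - Q6 - K7: 33+31+19 = 83
The minimum is 57.
One shortest path: 00 → K7 → Q6 → Q9.

57 min — the minimum one-way total.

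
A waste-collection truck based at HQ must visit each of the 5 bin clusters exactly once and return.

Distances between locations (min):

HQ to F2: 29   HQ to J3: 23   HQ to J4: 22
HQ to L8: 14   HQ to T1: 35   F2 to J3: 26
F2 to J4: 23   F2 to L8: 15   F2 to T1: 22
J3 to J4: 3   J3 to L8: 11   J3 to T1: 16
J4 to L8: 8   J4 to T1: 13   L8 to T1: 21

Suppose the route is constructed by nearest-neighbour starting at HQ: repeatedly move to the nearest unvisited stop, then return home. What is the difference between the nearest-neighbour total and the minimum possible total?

Excess over optimum: 2 min.

HQ: L8=14, J4=22, J3=23, F2=29, T1=35 ⇒ L8
L8: J4=8, J3=11, F2=15, T1=21 ⇒ J4
J4: J3=3, T1=13, F2=23 ⇒ J3
J3: T1=16, F2=26 ⇒ T1
T1: F2=22 ⇒ F2
NN route HQ → L8 → J4 → J3 → T1 → F2 → HQ costs 92.
Optimal: HQ → J3 → J4 → T1 → F2 → L8 → HQ costs 90 (by enumerating all 60 distinct tours).
Excess = 92 − 90 = 2.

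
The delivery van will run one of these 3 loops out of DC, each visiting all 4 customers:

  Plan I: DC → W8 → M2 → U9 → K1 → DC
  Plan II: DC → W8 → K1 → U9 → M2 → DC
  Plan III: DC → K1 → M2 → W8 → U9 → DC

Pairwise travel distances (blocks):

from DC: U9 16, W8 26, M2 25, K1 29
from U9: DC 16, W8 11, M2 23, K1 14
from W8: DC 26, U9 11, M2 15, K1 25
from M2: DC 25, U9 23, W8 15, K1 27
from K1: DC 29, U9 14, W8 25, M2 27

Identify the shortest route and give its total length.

Plan I: 26 + 15 + 23 + 14 + 29 = 107
Plan II: 26 + 25 + 14 + 23 + 25 = 113
Plan III: 29 + 27 + 15 + 11 + 16 = 98

98 blocks — Plan III is the shortest.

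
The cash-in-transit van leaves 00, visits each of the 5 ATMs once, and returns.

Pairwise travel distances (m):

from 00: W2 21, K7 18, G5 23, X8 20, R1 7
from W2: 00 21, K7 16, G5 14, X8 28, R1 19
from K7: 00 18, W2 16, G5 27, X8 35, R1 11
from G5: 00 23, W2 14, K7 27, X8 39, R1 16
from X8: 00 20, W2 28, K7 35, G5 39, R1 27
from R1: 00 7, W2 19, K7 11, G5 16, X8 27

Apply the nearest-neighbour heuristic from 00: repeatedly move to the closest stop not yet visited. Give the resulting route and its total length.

At 00 the remaining stops are R1 7, K7 18, X8 20, W2 21, G5 23; go to R1.
At R1 the remaining stops are K7 11, G5 16, W2 19, X8 27; go to K7.
At K7 the remaining stops are W2 16, G5 27, X8 35; go to W2.
At W2 the remaining stops are G5 14, X8 28; go to G5.
At G5 the remaining stops are X8 39; go to X8.
Return X8→00: 20.
Total = 7 + 11 + 16 + 14 + 39 + 20 = 107.

Nearest-neighbour total = 107 m; route 00 → R1 → K7 → W2 → G5 → X8 → 00.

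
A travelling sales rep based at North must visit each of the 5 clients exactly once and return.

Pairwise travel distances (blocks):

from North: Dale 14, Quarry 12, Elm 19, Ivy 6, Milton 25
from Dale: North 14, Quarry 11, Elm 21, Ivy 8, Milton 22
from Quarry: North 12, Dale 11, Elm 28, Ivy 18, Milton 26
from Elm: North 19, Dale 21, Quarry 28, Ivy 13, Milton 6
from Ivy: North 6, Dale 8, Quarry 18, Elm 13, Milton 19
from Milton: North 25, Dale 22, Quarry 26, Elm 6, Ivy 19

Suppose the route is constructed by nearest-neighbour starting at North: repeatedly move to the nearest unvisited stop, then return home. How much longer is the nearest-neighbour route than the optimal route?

North: Ivy=6, Quarry=12, Dale=14, Elm=19, Milton=25 ⇒ Ivy
Ivy: Dale=8, Elm=13, Quarry=18, Milton=19 ⇒ Dale
Dale: Quarry=11, Elm=21, Milton=22 ⇒ Quarry
Quarry: Milton=26, Elm=28 ⇒ Milton
Milton: Elm=6 ⇒ Elm
NN route North → Ivy → Dale → Quarry → Milton → Elm → North costs 76.
Optimal: North → Quarry → Dale → Milton → Elm → Ivy → North costs 70 (by enumerating all 60 distinct tours).
Excess = 76 − 70 = 6.

6 blocks longer than the optimal tour.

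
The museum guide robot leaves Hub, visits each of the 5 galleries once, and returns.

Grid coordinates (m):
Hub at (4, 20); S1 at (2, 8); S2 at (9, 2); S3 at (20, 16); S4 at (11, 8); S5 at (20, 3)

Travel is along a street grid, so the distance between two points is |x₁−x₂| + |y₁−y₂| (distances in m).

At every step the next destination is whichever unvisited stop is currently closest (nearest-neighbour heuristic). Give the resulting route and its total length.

76 m along Hub → S1 → S4 → S2 → S5 → S3 → Hub.

Hub → [S1:14 / S4:19 / S3:20 / S2:23 / S5:33] → S1 (14)
S1 → [S4:9 / S2:13 / S5:23 / S3:26] → S4 (9)
S4 → [S2:8 / S5:14 / S3:17] → S2 (8)
S2 → [S5:12 / S3:25] → S5 (12)
S5 → [S3:13] → S3 (13)
Return S3→Hub: 20.
Total = 14 + 9 + 8 + 12 + 13 + 20 = 76.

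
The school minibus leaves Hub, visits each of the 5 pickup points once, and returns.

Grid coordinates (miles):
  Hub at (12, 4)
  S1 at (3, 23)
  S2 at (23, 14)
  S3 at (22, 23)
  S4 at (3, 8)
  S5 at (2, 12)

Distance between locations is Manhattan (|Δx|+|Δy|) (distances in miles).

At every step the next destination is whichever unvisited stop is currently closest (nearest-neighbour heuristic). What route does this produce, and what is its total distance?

From Hub: distances to unvisited — S4=13, S5=18, S2=21, S1=28, S3=29. Nearest is S4 (13).
From S4: distances to unvisited — S5=5, S1=15, S2=26, S3=34. Nearest is S5 (5).
From S5: distances to unvisited — S1=12, S2=23, S3=31. Nearest is S1 (12).
From S1: distances to unvisited — S3=19, S2=29. Nearest is S3 (19).
From S3: distances to unvisited — S2=10. Nearest is S2 (10).
Return S2→Hub: 21.
Total = 13 + 5 + 12 + 19 + 10 + 21 = 80.

80 miles along Hub → S4 → S5 → S1 → S3 → S2 → Hub.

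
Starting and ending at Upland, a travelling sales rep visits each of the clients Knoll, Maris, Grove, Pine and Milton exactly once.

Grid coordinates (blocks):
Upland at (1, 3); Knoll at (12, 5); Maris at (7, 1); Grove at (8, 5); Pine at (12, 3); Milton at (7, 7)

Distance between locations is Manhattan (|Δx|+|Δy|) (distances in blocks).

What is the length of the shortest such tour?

Minimum total distance: 34 blocks.

With 5 stops there are 5!/2 = 60 distinct round trips (a route and its reverse cost the same).
Upland-Knoll-Maris-Grove-Pine-Milton-Upland: 13+9+5+6+9+10 = 52
Upland-Knoll-Maris-Grove-Milton-Pine-Upland: 13+9+5+3+9+11 = 50
Upland-Knoll-Maris-Pine-Grove-Milton-Upland: 13+9+7+6+3+10 = 48
Upland-Knoll-Maris-Pine-Milton-Grove-Upland: 13+9+7+9+3+9 = 50
Upland-Knoll-Maris-Milton-Grove-Pine-Upland: 13+9+6+3+6+11 = 48
Upland-Knoll-Maris-Milton-Pine-Grove-Upland: 13+9+6+9+6+9 = 52
Upland-Knoll-Grove-Maris-Pine-Milton-Upland: 13+4+5+7+9+10 = 48
Upland-Knoll-Grove-Maris-Milton-Pine-Upland: 13+4+5+6+9+11 = 48
Upland-Knoll-Grove-Pine-Maris-Milton-Upland: 13+4+6+7+6+10 = 46
Upland-Knoll-Grove-Pine-Milton-Maris-Upland: 13+4+6+9+6+8 = 46
Upland-Knoll-Grove-Milton-Maris-Pine-Upland: 13+4+3+6+7+11 = 44
Upland-Knoll-Grove-Milton-Pine-Maris-Upland: 13+4+3+9+7+8 = 44
Upland-Knoll-Pine-Maris-Grove-Milton-Upland: 13+2+7+5+3+10 = 40
Upland-Knoll-Pine-Maris-Milton-Grove-Upland: 13+2+7+6+3+9 = 40
… (46 more)
Upland-Maris-Pine-Knoll-Grove-Milton-Upland: 8+7+2+4+3+10 = 34  ← best
The minimum is 34.
One optimal route: Upland → Maris → Pine → Knoll → Grove → Milton → Upland (or its reverse).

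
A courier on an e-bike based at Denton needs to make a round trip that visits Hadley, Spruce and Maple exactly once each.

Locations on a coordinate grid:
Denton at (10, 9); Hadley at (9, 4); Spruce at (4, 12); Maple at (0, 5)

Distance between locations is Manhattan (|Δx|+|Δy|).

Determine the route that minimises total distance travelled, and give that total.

There are 3 distinct closed tours to check (reversals are equivalent).
Denton→Hadley→Spruce→Maple→Denton: 6+13+11+14 = 44
Denton→Hadley→Maple→Spruce→Denton: 6+10+11+9 = 36
Denton→Spruce→Hadley→Maple→Denton: 9+13+10+14 = 46
The minimum is 36.
One optimal route: Denton → Hadley → Maple → Spruce → Denton (or its reverse).

Shortest round trip = 36.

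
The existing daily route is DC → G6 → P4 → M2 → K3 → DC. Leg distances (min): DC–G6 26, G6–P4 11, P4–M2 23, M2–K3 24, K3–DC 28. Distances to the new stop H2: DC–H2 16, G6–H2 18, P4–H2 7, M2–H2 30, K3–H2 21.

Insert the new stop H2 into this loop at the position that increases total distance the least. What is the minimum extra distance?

Adding 8 min by placing H2 on the DC–G6 leg.

Insertion cost between consecutive stops i–j is d(i,H2) + d(H2,j) − d(i,j):
  between DC and G6: 16 + 18 − 26 = 8
  between G6 and P4: 18 + 7 − 11 = 14
  between P4 and M2: 7 + 30 − 23 = 14
  between M2 and K3: 30 + 21 − 24 = 27
  between K3 and DC: 21 + 16 − 28 = 9
Cheapest insertion is between DC and G6, adding 8.
New total = 112 + 8 = 120.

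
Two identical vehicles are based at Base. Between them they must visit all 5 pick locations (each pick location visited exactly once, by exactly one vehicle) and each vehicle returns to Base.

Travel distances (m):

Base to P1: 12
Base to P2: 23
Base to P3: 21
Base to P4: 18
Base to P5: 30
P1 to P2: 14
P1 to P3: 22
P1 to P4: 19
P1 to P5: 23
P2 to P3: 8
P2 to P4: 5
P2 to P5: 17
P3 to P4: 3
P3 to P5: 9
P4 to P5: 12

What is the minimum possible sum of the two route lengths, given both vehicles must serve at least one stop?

94 m — the smallest possible combined total.

Try each way of splitting the stops between the two vehicles (each non-empty) and, for each split, find the best tour for each vehicle:
  {P1} + {P2, P3, P4, P5}: 24 + 70 = 94
  {P2} + {P1, P3, P4, P5}: 46 + 65 = 111
  {P1, P2} + {P3, P4, P5}: 49 + 60 = 109
  {P3} + {P1, P2, P4, P5}: 42 + 73 = 115
  {P1, P3} + {P2, P4, P5}: 55 + 70 = 125
  {P2, P3} + {P1, P4, P5}: 52 + 65 = 117
  … (15 splits in total)
Best: vehicle 1 Base → P1 → Base = 24; vehicle 2 Base → P2 → P3 → P5 → P4 → Base = 70; combined 94.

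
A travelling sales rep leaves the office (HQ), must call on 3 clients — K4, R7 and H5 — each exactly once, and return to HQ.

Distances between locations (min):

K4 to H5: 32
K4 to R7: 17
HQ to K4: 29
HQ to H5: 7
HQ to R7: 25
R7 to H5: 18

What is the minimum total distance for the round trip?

Minimum total distance: 71 min.

HQ - K4 - R7 - H5 - HQ: 29+17+18+7 = 71
HQ - K4 - H5 - R7 - HQ: 29+32+18+25 = 104
HQ - R7 - K4 - H5 - HQ: 25+17+32+7 = 81
The minimum is 71.
One optimal route: HQ → K4 → R7 → H5 → HQ (or its reverse).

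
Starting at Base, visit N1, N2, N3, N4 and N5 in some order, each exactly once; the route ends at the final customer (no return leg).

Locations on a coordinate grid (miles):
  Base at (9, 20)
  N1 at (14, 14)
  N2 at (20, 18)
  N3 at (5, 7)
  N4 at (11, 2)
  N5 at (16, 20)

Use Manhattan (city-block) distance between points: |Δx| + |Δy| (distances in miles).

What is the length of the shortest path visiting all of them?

There are 5! = 120 possible orderings.
Base→N1→N2→N3→N4→N5: 11+10+26+11+23 = 81
Base→N1→N2→N3→N5→N4: 11+10+26+24+23 = 94
Base→N1→N2→N4→N3→N5: 11+10+25+11+24 = 81
Base→N1→N2→N4→N5→N3: 11+10+25+23+24 = 93
Base→N1→N2→N5→N3→N4: 11+10+6+24+11 = 62
Base→N1→N2→N5→N4→N3: 11+10+6+23+11 = 61
Base→N1→N3→N2→N4→N5: 11+16+26+25+23 = 101
Base→N1→N3→N2→N5→N4: 11+16+26+6+23 = 82
Base→N1→N3→N4→N2→N5: 11+16+11+25+6 = 69
Base→N1→N3→N4→N5→N2: 11+16+11+23+6 = 67
Base→N1→N3→N5→N2→N4: 11+16+24+6+25 = 82
Base→N1→N3→N5→N4→N2: 11+16+24+23+25 = 99
Base→N1→N4→N2→N3→N5: 11+15+25+26+24 = 101
Base→N1→N4→N2→N5→N3: 11+15+25+6+24 = 81
… (106 more)
Base→N5→N2→N1→N4→N3: 7+6+10+15+11 = 49  ← best
The minimum is 49.
One shortest path: Base → N5 → N2 → N1 → N4 → N3.

49 miles — the minimum one-way total.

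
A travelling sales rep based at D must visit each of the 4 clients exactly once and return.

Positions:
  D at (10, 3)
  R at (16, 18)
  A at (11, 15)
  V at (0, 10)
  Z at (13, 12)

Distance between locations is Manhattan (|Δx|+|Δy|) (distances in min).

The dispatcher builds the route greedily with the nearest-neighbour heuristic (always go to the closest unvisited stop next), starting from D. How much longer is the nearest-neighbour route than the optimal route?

D: Z=12, A=13, V=17, R=21 ⇒ Z
Z: A=5, R=9, V=15 ⇒ A
A: R=8, V=16 ⇒ R
R: V=24 ⇒ V
NN route D → Z → A → R → V → D costs 66.
Optimal: D → A → R → Z → V → D costs 62 (by enumerating all 12 distinct tours).
Excess = 66 − 62 = 4.

The nearest-neighbour route is 4 min longer than optimal.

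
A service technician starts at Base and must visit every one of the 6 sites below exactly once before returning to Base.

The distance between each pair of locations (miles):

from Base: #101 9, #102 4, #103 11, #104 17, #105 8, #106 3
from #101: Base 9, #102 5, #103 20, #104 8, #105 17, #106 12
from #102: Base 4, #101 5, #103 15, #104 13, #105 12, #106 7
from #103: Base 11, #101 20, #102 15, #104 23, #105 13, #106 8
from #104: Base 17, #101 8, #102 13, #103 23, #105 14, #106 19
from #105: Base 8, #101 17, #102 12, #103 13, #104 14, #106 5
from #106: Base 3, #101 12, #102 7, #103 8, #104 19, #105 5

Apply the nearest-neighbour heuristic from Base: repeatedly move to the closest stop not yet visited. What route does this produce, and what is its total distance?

67 miles along Base → #106 → #105 → #102 → #101 → #104 → #103 → Base.

At Base the remaining stops are #106 3, #102 4, #105 8, #101 9, #103 11, #104 17; go to #106.
At #106 the remaining stops are #105 5, #102 7, #103 8, #101 12, #104 19; go to #105.
At #105 the remaining stops are #102 12, #103 13, #104 14, #101 17; go to #102.
At #102 the remaining stops are #101 5, #104 13, #103 15; go to #101.
At #101 the remaining stops are #104 8, #103 20; go to #104.
At #104 the remaining stops are #103 23; go to #103.
Return #103→Base: 11.
Total = 3 + 5 + 12 + 5 + 8 + 23 + 11 = 67.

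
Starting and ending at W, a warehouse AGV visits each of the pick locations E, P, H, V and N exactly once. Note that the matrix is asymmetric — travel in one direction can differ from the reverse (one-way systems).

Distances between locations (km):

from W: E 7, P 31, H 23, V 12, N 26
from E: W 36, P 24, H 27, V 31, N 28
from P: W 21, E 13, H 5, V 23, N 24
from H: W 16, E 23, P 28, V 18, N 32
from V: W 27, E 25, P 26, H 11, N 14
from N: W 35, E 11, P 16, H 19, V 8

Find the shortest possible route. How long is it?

W-E-P-H-V-N-W: 7+24+5+18+14+35 = 103
W-E-P-H-N-V-W: 7+24+5+32+8+27 = 103
W-E-P-V-H-N-W: 7+24+23+11+32+35 = 132
W-E-P-V-N-H-W: 7+24+23+14+19+16 = 103
W-E-P-N-H-V-W: 7+24+24+19+18+27 = 119
W-E-P-N-V-H-W: 7+24+24+8+11+16 = 90
W-E-H-P-V-N-W: 7+27+28+23+14+35 = 134
W-E-H-P-N-V-W: 7+27+28+24+8+27 = 121
W-E-H-V-P-N-W: 7+27+18+26+24+35 = 137
W-E-H-V-N-P-W: 7+27+18+14+16+21 = 103
W-E-H-N-P-V-W: 7+27+32+16+23+27 = 132
W-E-H-N-V-P-W: 7+27+32+8+26+21 = 121
W-E-V-P-H-N-W: 7+31+26+5+32+35 = 136
W-E-V-P-N-H-W: 7+31+26+24+19+16 = 123
… (106 more)
W-V-N-E-P-H-W: 12+14+11+24+5+16 = 82  ← best
The minimum is 82.
One optimal route: W → V → N → E → P → H → W.

Minimum total distance: 82 km.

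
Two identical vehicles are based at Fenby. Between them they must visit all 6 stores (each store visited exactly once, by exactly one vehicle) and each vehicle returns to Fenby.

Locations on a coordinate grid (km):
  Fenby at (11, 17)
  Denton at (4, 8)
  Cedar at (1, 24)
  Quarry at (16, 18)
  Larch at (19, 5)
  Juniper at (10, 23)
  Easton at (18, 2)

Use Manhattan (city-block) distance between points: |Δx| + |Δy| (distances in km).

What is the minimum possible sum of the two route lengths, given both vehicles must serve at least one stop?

92 km — the smallest possible combined total.

There are 2^5 − 1 = 31 ways to divide the 6 stops into two non-empty groups. For each, the best each vehicle can do is its own shortest tour through its group:
  {Denton} + {Cedar, Quarry, Larch, Juniper, Easton}: 32 + 80 = 112
  {Cedar} + {Denton, Quarry, Larch, Juniper, Easton}: 34 + 74 = 108
  {Denton, Cedar} + {Quarry, Larch, Juniper, Easton}: 52 + 60 = 112
  {Quarry} + {Denton, Cedar, Larch, Juniper, Easton}: 12 + 80 = 92
  {Denton, Quarry} + {Cedar, Larch, Juniper, Easton}: 44 + 80 = 124
  {Cedar, Quarry} + {Denton, Larch, Juniper, Easton}: 44 + 72 = 116
  … (31 splits in total)
Best: vehicle 1 Fenby → Quarry → Fenby = 12; vehicle 2 Fenby → Larch → Easton → Denton → Cedar → Juniper → Fenby = 80; combined 92.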